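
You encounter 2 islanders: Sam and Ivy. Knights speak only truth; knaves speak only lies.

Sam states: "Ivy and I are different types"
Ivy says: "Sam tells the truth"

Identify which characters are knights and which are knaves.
Sam is a knave.
Ivy is a knave.

Verification:
- Sam (knave) says "Ivy and I are different types" - this is FALSE (a lie) because Sam is a knave and Ivy is a knave.
- Ivy (knave) says "Sam tells the truth" - this is FALSE (a lie) because Sam is a knave.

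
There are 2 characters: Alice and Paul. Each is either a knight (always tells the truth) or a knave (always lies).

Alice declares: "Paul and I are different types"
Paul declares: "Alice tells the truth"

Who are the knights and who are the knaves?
Alice is a knave.
Paul is a knave.

Verification:
- Alice (knave) says "Paul and I are different types" - this is FALSE (a lie) because Alice is a knave and Paul is a knave.
- Paul (knave) says "Alice tells the truth" - this is FALSE (a lie) because Alice is a knave.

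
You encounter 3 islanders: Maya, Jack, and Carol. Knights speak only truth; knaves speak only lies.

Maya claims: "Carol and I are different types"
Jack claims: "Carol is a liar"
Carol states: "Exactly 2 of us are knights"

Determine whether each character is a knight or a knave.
Maya is a knave.
Jack is a knight.
Carol is a knave.

Verification:
- Maya (knave) says "Carol and I are different types" - this is FALSE (a lie) because Maya is a knave and Carol is a knave.
- Jack (knight) says "Carol is a liar" - this is TRUE because Carol is a knave.
- Carol (knave) says "Exactly 2 of us are knights" - this is FALSE (a lie) because there are 1 knights.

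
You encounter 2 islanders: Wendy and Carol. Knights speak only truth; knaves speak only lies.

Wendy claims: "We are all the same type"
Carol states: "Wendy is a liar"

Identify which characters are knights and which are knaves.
Wendy is a knave.
Carol is a knight.

Verification:
- Wendy (knave) says "We are all the same type" - this is FALSE (a lie) because Carol is a knight and Wendy is a knave.
- Carol (knight) says "Wendy is a liar" - this is TRUE because Wendy is a knave.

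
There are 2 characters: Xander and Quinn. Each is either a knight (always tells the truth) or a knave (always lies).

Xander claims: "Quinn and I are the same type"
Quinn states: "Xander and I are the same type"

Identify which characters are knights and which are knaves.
Xander is a knight.
Quinn is a knight.

Verification:
- Xander (knight) says "Quinn and I are the same type" - this is TRUE because Xander is a knight and Quinn is a knight.
- Quinn (knight) says "Xander and I are the same type" - this is TRUE because Quinn is a knight and Xander is a knight.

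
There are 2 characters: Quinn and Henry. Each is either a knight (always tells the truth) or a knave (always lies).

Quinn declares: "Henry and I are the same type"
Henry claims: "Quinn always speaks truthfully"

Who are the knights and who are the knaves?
Quinn is a knight.
Henry is a knight.

Verification:
- Quinn (knight) says "Henry and I are the same type" - this is TRUE because Quinn is a knight and Henry is a knight.
- Henry (knight) says "Quinn always speaks truthfully" - this is TRUE because Quinn is a knight.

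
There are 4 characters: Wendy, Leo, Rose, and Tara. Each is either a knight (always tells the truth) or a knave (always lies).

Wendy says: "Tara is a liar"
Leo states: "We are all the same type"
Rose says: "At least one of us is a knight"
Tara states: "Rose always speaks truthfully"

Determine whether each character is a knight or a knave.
Wendy is a knave.
Leo is a knave.
Rose is a knight.
Tara is a knight.

Verification:
- Wendy (knave) says "Tara is a liar" - this is FALSE (a lie) because Tara is a knight.
- Leo (knave) says "We are all the same type" - this is FALSE (a lie) because Rose and Tara are knights and Wendy and Leo are knaves.
- Rose (knight) says "At least one of us is a knight" - this is TRUE because Rose and Tara are knights.
- Tara (knight) says "Rose always speaks truthfully" - this is TRUE because Rose is a knight.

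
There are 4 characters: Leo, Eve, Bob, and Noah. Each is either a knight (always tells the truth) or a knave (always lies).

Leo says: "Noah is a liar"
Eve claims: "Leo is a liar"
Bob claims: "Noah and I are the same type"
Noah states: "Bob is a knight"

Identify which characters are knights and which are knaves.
Leo is a knave.
Eve is a knight.
Bob is a knight.
Noah is a knight.

Verification:
- Leo (knave) says "Noah is a liar" - this is FALSE (a lie) because Noah is a knight.
- Eve (knight) says "Leo is a liar" - this is TRUE because Leo is a knave.
- Bob (knight) says "Noah and I are the same type" - this is TRUE because Bob is a knight and Noah is a knight.
- Noah (knight) says "Bob is a knight" - this is TRUE because Bob is a knight.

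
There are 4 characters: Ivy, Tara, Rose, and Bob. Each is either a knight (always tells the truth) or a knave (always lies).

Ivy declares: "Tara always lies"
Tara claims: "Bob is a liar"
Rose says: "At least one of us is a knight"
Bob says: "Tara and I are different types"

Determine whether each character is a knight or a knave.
Ivy is a knight.
Tara is a knave.
Rose is a knight.
Bob is a knight.

Verification:
- Ivy (knight) says "Tara always lies" - this is TRUE because Tara is a knave.
- Tara (knave) says "Bob is a liar" - this is FALSE (a lie) because Bob is a knight.
- Rose (knight) says "At least one of us is a knight" - this is TRUE because Ivy, Rose, and Bob are knights.
- Bob (knight) says "Tara and I are different types" - this is TRUE because Bob is a knight and Tara is a knave.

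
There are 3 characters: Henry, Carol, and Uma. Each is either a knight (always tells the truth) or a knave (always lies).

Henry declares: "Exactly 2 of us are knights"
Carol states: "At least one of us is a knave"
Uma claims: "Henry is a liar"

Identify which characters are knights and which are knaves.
Henry is a knight.
Carol is a knight.
Uma is a knave.

Verification:
- Henry (knight) says "Exactly 2 of us are knights" - this is TRUE because there are 2 knights.
- Carol (knight) says "At least one of us is a knave" - this is TRUE because Uma is a knave.
- Uma (knave) says "Henry is a liar" - this is FALSE (a lie) because Henry is a knight.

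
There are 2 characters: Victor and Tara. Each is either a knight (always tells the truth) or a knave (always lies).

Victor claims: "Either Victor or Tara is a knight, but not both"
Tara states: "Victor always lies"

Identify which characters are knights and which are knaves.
Victor is a knight.
Tara is a knave.

Verification:
- Victor (knight) says "Either Victor or Tara is a knight, but not both" - this is TRUE because Victor is a knight and Tara is a knave.
- Tara (knave) says "Victor always lies" - this is FALSE (a lie) because Victor is a knight.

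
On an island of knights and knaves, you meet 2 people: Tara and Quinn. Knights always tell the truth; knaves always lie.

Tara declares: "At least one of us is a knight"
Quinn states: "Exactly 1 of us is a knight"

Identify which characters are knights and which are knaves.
Tara is a knave.
Quinn is a knave.

Verification:
- Tara (knave) says "At least one of us is a knight" - this is FALSE (a lie) because no one is a knight.
- Quinn (knave) says "Exactly 1 of us is a knight" - this is FALSE (a lie) because there are 0 knights.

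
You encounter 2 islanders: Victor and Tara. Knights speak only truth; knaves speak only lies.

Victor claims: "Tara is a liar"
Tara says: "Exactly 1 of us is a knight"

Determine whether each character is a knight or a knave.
Victor is a knave.
Tara is a knight.

Verification:
- Victor (knave) says "Tara is a liar" - this is FALSE (a lie) because Tara is a knight.
- Tara (knight) says "Exactly 1 of us is a knight" - this is TRUE because there are 1 knights.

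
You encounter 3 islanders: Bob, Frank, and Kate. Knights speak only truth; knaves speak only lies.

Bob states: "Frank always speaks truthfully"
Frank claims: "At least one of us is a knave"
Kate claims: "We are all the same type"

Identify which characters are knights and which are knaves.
Bob is a knight.
Frank is a knight.
Kate is a knave.

Verification:
- Bob (knight) says "Frank always speaks truthfully" - this is TRUE because Frank is a knight.
- Frank (knight) says "At least one of us is a knave" - this is TRUE because Kate is a knave.
- Kate (knave) says "We are all the same type" - this is FALSE (a lie) because Bob and Frank are knights and Kate is a knave.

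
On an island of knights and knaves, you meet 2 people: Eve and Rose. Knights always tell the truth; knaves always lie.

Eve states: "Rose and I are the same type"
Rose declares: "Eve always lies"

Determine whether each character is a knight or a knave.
Eve is a knave.
Rose is a knight.

Verification:
- Eve (knave) says "Rose and I are the same type" - this is FALSE (a lie) because Eve is a knave and Rose is a knight.
- Rose (knight) says "Eve always lies" - this is TRUE because Eve is a knave.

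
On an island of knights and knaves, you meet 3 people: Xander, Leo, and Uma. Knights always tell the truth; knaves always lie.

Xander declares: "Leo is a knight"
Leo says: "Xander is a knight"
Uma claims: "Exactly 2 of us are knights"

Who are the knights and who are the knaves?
Xander is a knave.
Leo is a knave.
Uma is a knave.

Verification:
- Xander (knave) says "Leo is a knight" - this is FALSE (a lie) because Leo is a knave.
- Leo (knave) says "Xander is a knight" - this is FALSE (a lie) because Xander is a knave.
- Uma (knave) says "Exactly 2 of us are knights" - this is FALSE (a lie) because there are 0 knights.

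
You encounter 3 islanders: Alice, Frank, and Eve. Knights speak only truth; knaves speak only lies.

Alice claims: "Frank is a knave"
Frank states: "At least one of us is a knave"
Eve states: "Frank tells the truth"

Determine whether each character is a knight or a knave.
Alice is a knave.
Frank is a knight.
Eve is a knight.

Verification:
- Alice (knave) says "Frank is a knave" - this is FALSE (a lie) because Frank is a knight.
- Frank (knight) says "At least one of us is a knave" - this is TRUE because Alice is a knave.
- Eve (knight) says "Frank tells the truth" - this is TRUE because Frank is a knight.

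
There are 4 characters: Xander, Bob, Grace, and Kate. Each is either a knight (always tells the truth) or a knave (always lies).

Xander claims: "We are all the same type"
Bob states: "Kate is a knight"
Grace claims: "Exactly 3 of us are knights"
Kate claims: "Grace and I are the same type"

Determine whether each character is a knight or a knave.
Xander is a knave.
Bob is a knight.
Grace is a knight.
Kate is a knight.

Verification:
- Xander (knave) says "We are all the same type" - this is FALSE (a lie) because Bob, Grace, and Kate are knights and Xander is a knave.
- Bob (knight) says "Kate is a knight" - this is TRUE because Kate is a knight.
- Grace (knight) says "Exactly 3 of us are knights" - this is TRUE because there are 3 knights.
- Kate (knight) says "Grace and I are the same type" - this is TRUE because Kate is a knight and Grace is a knight.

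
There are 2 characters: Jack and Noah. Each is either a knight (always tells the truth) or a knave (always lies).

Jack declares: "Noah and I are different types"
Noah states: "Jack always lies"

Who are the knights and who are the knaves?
Jack is a knight.
Noah is a knave.

Verification:
- Jack (knight) says "Noah and I are different types" - this is TRUE because Jack is a knight and Noah is a knave.
- Noah (knave) says "Jack always lies" - this is FALSE (a lie) because Jack is a knight.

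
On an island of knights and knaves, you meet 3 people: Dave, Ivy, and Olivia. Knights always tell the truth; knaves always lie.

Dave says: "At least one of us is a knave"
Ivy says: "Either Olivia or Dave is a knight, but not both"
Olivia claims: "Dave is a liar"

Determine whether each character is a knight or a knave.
Dave is a knight.
Ivy is a knight.
Olivia is a knave.

Verification:
- Dave (knight) says "At least one of us is a knave" - this is TRUE because Olivia is a knave.
- Ivy (knight) says "Either Olivia or Dave is a knight, but not both" - this is TRUE because Olivia is a knave and Dave is a knight.
- Olivia (knave) says "Dave is a liar" - this is FALSE (a lie) because Dave is a knight.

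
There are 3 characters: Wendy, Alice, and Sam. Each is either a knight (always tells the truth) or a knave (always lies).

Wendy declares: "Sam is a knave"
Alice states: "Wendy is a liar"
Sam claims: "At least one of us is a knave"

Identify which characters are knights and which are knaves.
Wendy is a knave.
Alice is a knight.
Sam is a knight.

Verification:
- Wendy (knave) says "Sam is a knave" - this is FALSE (a lie) because Sam is a knight.
- Alice (knight) says "Wendy is a liar" - this is TRUE because Wendy is a knave.
- Sam (knight) says "At least one of us is a knave" - this is TRUE because Wendy is a knave.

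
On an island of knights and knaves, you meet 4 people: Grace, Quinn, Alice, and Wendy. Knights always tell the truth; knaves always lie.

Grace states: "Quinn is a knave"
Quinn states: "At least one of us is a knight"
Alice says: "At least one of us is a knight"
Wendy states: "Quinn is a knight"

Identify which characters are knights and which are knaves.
Grace is a knave.
Quinn is a knight.
Alice is a knight.
Wendy is a knight.

Verification:
- Grace (knave) says "Quinn is a knave" - this is FALSE (a lie) because Quinn is a knight.
- Quinn (knight) says "At least one of us is a knight" - this is TRUE because Quinn, Alice, and Wendy are knights.
- Alice (knight) says "At least one of us is a knight" - this is TRUE because Quinn, Alice, and Wendy are knights.
- Wendy (knight) says "Quinn is a knight" - this is TRUE because Quinn is a knight.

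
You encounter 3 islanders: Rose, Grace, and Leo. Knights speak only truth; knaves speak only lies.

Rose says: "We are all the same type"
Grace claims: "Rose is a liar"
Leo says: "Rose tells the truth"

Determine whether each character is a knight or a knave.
Rose is a knave.
Grace is a knight.
Leo is a knave.

Verification:
- Rose (knave) says "We are all the same type" - this is FALSE (a lie) because Grace is a knight and Rose and Leo are knaves.
- Grace (knight) says "Rose is a liar" - this is TRUE because Rose is a knave.
- Leo (knave) says "Rose tells the truth" - this is FALSE (a lie) because Rose is a knave.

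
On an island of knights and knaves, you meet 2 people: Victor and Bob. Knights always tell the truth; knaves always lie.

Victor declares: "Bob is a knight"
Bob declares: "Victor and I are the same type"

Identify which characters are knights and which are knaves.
Victor is a knight.
Bob is a knight.

Verification:
- Victor (knight) says "Bob is a knight" - this is TRUE because Bob is a knight.
- Bob (knight) says "Victor and I are the same type" - this is TRUE because Bob is a knight and Victor is a knight.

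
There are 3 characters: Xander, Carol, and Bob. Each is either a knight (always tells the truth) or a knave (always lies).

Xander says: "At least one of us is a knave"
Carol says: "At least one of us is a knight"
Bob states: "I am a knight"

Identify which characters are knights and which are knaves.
Xander is a knight.
Carol is a knight.
Bob is a knave.

Verification:
- Xander (knight) says "At least one of us is a knave" - this is TRUE because Bob is a knave.
- Carol (knight) says "At least one of us is a knight" - this is TRUE because Xander and Carol are knights.
- Bob (knave) says "I am a knight" - this is FALSE (a lie) because Bob is a knave.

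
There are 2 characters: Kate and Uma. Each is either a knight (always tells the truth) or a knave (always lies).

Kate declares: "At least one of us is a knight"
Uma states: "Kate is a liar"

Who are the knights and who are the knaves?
Kate is a knight.
Uma is a knave.

Verification:
- Kate (knight) says "At least one of us is a knight" - this is TRUE because Kate is a knight.
- Uma (knave) says "Kate is a liar" - this is FALSE (a lie) because Kate is a knight.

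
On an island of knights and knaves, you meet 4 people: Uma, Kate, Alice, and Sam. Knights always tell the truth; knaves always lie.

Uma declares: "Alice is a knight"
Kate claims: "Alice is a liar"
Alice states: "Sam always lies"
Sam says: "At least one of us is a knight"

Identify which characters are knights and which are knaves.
Uma is a knave.
Kate is a knight.
Alice is a knave.
Sam is a knight.

Verification:
- Uma (knave) says "Alice is a knight" - this is FALSE (a lie) because Alice is a knave.
- Kate (knight) says "Alice is a liar" - this is TRUE because Alice is a knave.
- Alice (knave) says "Sam always lies" - this is FALSE (a lie) because Sam is a knight.
- Sam (knight) says "At least one of us is a knight" - this is TRUE because Kate and Sam are knights.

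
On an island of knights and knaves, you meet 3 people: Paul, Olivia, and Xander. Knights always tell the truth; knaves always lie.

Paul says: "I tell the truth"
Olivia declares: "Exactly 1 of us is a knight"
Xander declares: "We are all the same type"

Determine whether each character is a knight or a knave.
Paul is a knave.
Olivia is a knight.
Xander is a knave.

Verification:
- Paul (knave) says "I tell the truth" - this is FALSE (a lie) because Paul is a knave.
- Olivia (knight) says "Exactly 1 of us is a knight" - this is TRUE because there are 1 knights.
- Xander (knave) says "We are all the same type" - this is FALSE (a lie) because Olivia is a knight and Paul and Xander are knaves.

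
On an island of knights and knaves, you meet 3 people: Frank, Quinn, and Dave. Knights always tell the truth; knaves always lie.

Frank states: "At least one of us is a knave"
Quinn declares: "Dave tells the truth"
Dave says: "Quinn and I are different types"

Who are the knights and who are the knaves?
Frank is a knight.
Quinn is a knave.
Dave is a knave.

Verification:
- Frank (knight) says "At least one of us is a knave" - this is TRUE because Quinn and Dave are knaves.
- Quinn (knave) says "Dave tells the truth" - this is FALSE (a lie) because Dave is a knave.
- Dave (knave) says "Quinn and I are different types" - this is FALSE (a lie) because Dave is a knave and Quinn is a knave.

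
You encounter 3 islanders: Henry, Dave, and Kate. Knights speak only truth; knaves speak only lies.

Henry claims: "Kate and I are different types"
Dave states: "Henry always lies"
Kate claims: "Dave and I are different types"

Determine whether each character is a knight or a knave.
Henry is a knight.
Dave is a knave.
Kate is a knave.

Verification:
- Henry (knight) says "Kate and I are different types" - this is TRUE because Henry is a knight and Kate is a knave.
- Dave (knave) says "Henry always lies" - this is FALSE (a lie) because Henry is a knight.
- Kate (knave) says "Dave and I are different types" - this is FALSE (a lie) because Kate is a knave and Dave is a knave.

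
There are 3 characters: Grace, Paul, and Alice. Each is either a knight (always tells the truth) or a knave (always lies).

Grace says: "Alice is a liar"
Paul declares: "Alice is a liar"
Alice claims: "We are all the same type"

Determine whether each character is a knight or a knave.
Grace is a knight.
Paul is a knight.
Alice is a knave.

Verification:
- Grace (knight) says "Alice is a liar" - this is TRUE because Alice is a knave.
- Paul (knight) says "Alice is a liar" - this is TRUE because Alice is a knave.
- Alice (knave) says "We are all the same type" - this is FALSE (a lie) because Grace and Paul are knights and Alice is a knave.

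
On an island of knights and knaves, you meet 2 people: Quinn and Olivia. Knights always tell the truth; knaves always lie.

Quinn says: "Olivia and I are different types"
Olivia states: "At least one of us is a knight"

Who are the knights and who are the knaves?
Quinn is a knave.
Olivia is a knave.

Verification:
- Quinn (knave) says "Olivia and I are different types" - this is FALSE (a lie) because Quinn is a knave and Olivia is a knave.
- Olivia (knave) says "At least one of us is a knight" - this is FALSE (a lie) because no one is a knight.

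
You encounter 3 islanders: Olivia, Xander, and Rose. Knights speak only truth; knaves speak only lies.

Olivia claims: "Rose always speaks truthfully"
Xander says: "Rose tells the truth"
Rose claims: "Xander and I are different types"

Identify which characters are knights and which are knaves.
Olivia is a knave.
Xander is a knave.
Rose is a knave.

Verification:
- Olivia (knave) says "Rose always speaks truthfully" - this is FALSE (a lie) because Rose is a knave.
- Xander (knave) says "Rose tells the truth" - this is FALSE (a lie) because Rose is a knave.
- Rose (knave) says "Xander and I are different types" - this is FALSE (a lie) because Rose is a knave and Xander is a knave.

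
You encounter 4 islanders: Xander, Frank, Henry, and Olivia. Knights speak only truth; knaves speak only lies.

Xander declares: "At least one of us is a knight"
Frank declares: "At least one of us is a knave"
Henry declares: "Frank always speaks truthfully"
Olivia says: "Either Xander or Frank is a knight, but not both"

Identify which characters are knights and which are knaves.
Xander is a knight.
Frank is a knight.
Henry is a knight.
Olivia is a knave.

Verification:
- Xander (knight) says "At least one of us is a knight" - this is TRUE because Xander, Frank, and Henry are knights.
- Frank (knight) says "At least one of us is a knave" - this is TRUE because Olivia is a knave.
- Henry (knight) says "Frank always speaks truthfully" - this is TRUE because Frank is a knight.
- Olivia (knave) says "Either Xander or Frank is a knight, but not both" - this is FALSE (a lie) because Xander is a knight and Frank is a knight.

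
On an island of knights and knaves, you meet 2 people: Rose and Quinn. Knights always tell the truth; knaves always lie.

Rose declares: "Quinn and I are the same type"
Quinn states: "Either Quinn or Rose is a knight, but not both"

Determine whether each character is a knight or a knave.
Rose is a knave.
Quinn is a knight.

Verification:
- Rose (knave) says "Quinn and I are the same type" - this is FALSE (a lie) because Rose is a knave and Quinn is a knight.
- Quinn (knight) says "Either Quinn or Rose is a knight, but not both" - this is TRUE because Quinn is a knight and Rose is a knave.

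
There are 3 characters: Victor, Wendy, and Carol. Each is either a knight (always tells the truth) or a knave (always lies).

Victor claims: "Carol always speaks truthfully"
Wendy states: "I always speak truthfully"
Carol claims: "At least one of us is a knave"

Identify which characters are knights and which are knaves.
Victor is a knight.
Wendy is a knave.
Carol is a knight.

Verification:
- Victor (knight) says "Carol always speaks truthfully" - this is TRUE because Carol is a knight.
- Wendy (knave) says "I always speak truthfully" - this is FALSE (a lie) because Wendy is a knave.
- Carol (knight) says "At least one of us is a knave" - this is TRUE because Wendy is a knave.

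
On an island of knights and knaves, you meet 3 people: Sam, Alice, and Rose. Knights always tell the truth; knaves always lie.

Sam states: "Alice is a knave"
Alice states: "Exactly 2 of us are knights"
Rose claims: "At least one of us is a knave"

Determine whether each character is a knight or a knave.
Sam is a knave.
Alice is a knight.
Rose is a knight.

Verification:
- Sam (knave) says "Alice is a knave" - this is FALSE (a lie) because Alice is a knight.
- Alice (knight) says "Exactly 2 of us are knights" - this is TRUE because there are 2 knights.
- Rose (knight) says "At least one of us is a knave" - this is TRUE because Sam is a knave.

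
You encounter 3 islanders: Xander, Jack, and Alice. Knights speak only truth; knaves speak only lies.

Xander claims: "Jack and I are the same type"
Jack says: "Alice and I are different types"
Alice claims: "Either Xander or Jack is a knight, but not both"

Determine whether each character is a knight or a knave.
Xander is a knight.
Jack is a knight.
Alice is a knave.

Verification:
- Xander (knight) says "Jack and I are the same type" - this is TRUE because Xander is a knight and Jack is a knight.
- Jack (knight) says "Alice and I are different types" - this is TRUE because Jack is a knight and Alice is a knave.
- Alice (knave) says "Either Xander or Jack is a knight, but not both" - this is FALSE (a lie) because Xander is a knight and Jack is a knight.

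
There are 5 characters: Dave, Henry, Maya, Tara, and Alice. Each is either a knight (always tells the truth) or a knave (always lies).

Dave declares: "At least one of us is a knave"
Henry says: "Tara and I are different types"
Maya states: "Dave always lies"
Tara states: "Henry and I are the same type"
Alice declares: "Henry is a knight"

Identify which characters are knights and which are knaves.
Dave is a knight.
Henry is a knight.
Maya is a knave.
Tara is a knave.
Alice is a knight.

Verification:
- Dave (knight) says "At least one of us is a knave" - this is TRUE because Maya and Tara are knaves.
- Henry (knight) says "Tara and I are different types" - this is TRUE because Henry is a knight and Tara is a knave.
- Maya (knave) says "Dave always lies" - this is FALSE (a lie) because Dave is a knight.
- Tara (knave) says "Henry and I are the same type" - this is FALSE (a lie) because Tara is a knave and Henry is a knight.
- Alice (knight) says "Henry is a knight" - this is TRUE because Henry is a knight.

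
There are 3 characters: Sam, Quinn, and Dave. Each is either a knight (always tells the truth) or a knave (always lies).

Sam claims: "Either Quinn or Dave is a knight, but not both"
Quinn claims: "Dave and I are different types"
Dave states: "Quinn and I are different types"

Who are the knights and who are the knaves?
Sam is a knave.
Quinn is a knave.
Dave is a knave.

Verification:
- Sam (knave) says "Either Quinn or Dave is a knight, but not both" - this is FALSE (a lie) because Quinn is a knave and Dave is a knave.
- Quinn (knave) says "Dave and I are different types" - this is FALSE (a lie) because Quinn is a knave and Dave is a knave.
- Dave (knave) says "Quinn and I are different types" - this is FALSE (a lie) because Dave is a knave and Quinn is a knave.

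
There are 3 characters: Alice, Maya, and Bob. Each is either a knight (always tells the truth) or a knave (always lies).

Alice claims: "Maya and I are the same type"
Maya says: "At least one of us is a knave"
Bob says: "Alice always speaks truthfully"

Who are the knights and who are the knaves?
Alice is a knave.
Maya is a knight.
Bob is a knave.

Verification:
- Alice (knave) says "Maya and I are the same type" - this is FALSE (a lie) because Alice is a knave and Maya is a knight.
- Maya (knight) says "At least one of us is a knave" - this is TRUE because Alice and Bob are knaves.
- Bob (knave) says "Alice always speaks truthfully" - this is FALSE (a lie) because Alice is a knave.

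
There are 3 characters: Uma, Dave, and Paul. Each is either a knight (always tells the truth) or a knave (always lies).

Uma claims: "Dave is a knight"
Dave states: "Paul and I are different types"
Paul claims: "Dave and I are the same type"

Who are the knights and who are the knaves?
Uma is a knight.
Dave is a knight.
Paul is a knave.

Verification:
- Uma (knight) says "Dave is a knight" - this is TRUE because Dave is a knight.
- Dave (knight) says "Paul and I are different types" - this is TRUE because Dave is a knight and Paul is a knave.
- Paul (knave) says "Dave and I are the same type" - this is FALSE (a lie) because Paul is a knave and Dave is a knight.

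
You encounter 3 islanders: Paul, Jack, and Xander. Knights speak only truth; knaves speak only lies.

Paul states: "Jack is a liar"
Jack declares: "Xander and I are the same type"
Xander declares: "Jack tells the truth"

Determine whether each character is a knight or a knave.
Paul is a knave.
Jack is a knight.
Xander is a knight.

Verification:
- Paul (knave) says "Jack is a liar" - this is FALSE (a lie) because Jack is a knight.
- Jack (knight) says "Xander and I are the same type" - this is TRUE because Jack is a knight and Xander is a knight.
- Xander (knight) says "Jack tells the truth" - this is TRUE because Jack is a knight.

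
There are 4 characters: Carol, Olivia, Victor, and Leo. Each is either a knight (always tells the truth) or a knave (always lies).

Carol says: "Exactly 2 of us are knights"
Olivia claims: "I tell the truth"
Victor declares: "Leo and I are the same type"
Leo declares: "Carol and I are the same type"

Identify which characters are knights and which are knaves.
Carol is a knight.
Olivia is a knave.
Victor is a knave.
Leo is a knight.

Verification:
- Carol (knight) says "Exactly 2 of us are knights" - this is TRUE because there are 2 knights.
- Olivia (knave) says "I tell the truth" - this is FALSE (a lie) because Olivia is a knave.
- Victor (knave) says "Leo and I are the same type" - this is FALSE (a lie) because Victor is a knave and Leo is a knight.
- Leo (knight) says "Carol and I are the same type" - this is TRUE because Leo is a knight and Carol is a knight.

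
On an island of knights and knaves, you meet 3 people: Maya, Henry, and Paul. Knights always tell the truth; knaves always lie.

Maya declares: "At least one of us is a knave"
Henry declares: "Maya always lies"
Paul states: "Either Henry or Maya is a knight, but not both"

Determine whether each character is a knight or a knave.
Maya is a knight.
Henry is a knave.
Paul is a knight.

Verification:
- Maya (knight) says "At least one of us is a knave" - this is TRUE because Henry is a knave.
- Henry (knave) says "Maya always lies" - this is FALSE (a lie) because Maya is a knight.
- Paul (knight) says "Either Henry or Maya is a knight, but not both" - this is TRUE because Henry is a knave and Maya is a knight.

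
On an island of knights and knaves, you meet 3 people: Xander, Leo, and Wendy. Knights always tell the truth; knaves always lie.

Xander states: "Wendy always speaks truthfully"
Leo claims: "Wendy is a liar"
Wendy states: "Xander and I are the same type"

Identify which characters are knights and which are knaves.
Xander is a knight.
Leo is a knave.
Wendy is a knight.

Verification:
- Xander (knight) says "Wendy always speaks truthfully" - this is TRUE because Wendy is a knight.
- Leo (knave) says "Wendy is a liar" - this is FALSE (a lie) because Wendy is a knight.
- Wendy (knight) says "Xander and I are the same type" - this is TRUE because Wendy is a knight and Xander is a knight.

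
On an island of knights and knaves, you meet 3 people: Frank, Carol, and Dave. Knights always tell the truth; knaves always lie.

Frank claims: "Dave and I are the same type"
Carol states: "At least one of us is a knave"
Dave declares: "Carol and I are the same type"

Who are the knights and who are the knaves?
Frank is a knave.
Carol is a knight.
Dave is a knight.

Verification:
- Frank (knave) says "Dave and I are the same type" - this is FALSE (a lie) because Frank is a knave and Dave is a knight.
- Carol (knight) says "At least one of us is a knave" - this is TRUE because Frank is a knave.
- Dave (knight) says "Carol and I are the same type" - this is TRUE because Dave is a knight and Carol is a knight.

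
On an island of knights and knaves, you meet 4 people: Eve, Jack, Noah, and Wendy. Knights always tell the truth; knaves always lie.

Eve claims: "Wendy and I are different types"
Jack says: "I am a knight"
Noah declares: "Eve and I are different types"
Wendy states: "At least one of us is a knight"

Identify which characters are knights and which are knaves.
Eve is a knave.
Jack is a knave.
Noah is a knave.
Wendy is a knave.

Verification:
- Eve (knave) says "Wendy and I are different types" - this is FALSE (a lie) because Eve is a knave and Wendy is a knave.
- Jack (knave) says "I am a knight" - this is FALSE (a lie) because Jack is a knave.
- Noah (knave) says "Eve and I are different types" - this is FALSE (a lie) because Noah is a knave and Eve is a knave.
- Wendy (knave) says "At least one of us is a knight" - this is FALSE (a lie) because no one is a knight.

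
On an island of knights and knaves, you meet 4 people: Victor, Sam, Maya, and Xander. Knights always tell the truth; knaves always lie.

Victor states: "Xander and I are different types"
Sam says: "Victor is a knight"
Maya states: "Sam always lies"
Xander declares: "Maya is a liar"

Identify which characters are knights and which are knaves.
Victor is a knave.
Sam is a knave.
Maya is a knight.
Xander is a knave.

Verification:
- Victor (knave) says "Xander and I are different types" - this is FALSE (a lie) because Victor is a knave and Xander is a knave.
- Sam (knave) says "Victor is a knight" - this is FALSE (a lie) because Victor is a knave.
- Maya (knight) says "Sam always lies" - this is TRUE because Sam is a knave.
- Xander (knave) says "Maya is a liar" - this is FALSE (a lie) because Maya is a knight.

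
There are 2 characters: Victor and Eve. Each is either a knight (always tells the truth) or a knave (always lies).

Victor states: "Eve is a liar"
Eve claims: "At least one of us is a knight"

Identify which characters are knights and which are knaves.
Victor is a knave.
Eve is a knight.

Verification:
- Victor (knave) says "Eve is a liar" - this is FALSE (a lie) because Eve is a knight.
- Eve (knight) says "At least one of us is a knight" - this is TRUE because Eve is a knight.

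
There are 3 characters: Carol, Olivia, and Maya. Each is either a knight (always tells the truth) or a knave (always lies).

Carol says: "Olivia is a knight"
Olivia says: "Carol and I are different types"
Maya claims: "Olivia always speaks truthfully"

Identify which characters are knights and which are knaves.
Carol is a knave.
Olivia is a knave.
Maya is a knave.

Verification:
- Carol (knave) says "Olivia is a knight" - this is FALSE (a lie) because Olivia is a knave.
- Olivia (knave) says "Carol and I are different types" - this is FALSE (a lie) because Olivia is a knave and Carol is a knave.
- Maya (knave) says "Olivia always speaks truthfully" - this is FALSE (a lie) because Olivia is a knave.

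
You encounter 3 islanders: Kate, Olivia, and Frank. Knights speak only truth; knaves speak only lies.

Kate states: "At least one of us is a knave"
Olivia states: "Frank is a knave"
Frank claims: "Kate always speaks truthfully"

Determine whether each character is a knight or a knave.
Kate is a knight.
Olivia is a knave.
Frank is a knight.

Verification:
- Kate (knight) says "At least one of us is a knave" - this is TRUE because Olivia is a knave.
- Olivia (knave) says "Frank is a knave" - this is FALSE (a lie) because Frank is a knight.
- Frank (knight) says "Kate always speaks truthfully" - this is TRUE because Kate is a knight.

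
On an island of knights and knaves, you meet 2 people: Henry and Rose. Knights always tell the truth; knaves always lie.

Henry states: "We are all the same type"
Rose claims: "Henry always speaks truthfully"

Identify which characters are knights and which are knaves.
Henry is a knight.
Rose is a knight.

Verification:
- Henry (knight) says "We are all the same type" - this is TRUE because Henry and Rose are knights.
- Rose (knight) says "Henry always speaks truthfully" - this is TRUE because Henry is a knight.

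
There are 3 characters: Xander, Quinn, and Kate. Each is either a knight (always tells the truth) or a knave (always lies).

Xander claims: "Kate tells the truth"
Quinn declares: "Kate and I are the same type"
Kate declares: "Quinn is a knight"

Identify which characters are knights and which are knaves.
Xander is a knight.
Quinn is a knight.
Kate is a knight.

Verification:
- Xander (knight) says "Kate tells the truth" - this is TRUE because Kate is a knight.
- Quinn (knight) says "Kate and I are the same type" - this is TRUE because Quinn is a knight and Kate is a knight.
- Kate (knight) says "Quinn is a knight" - this is TRUE because Quinn is a knight.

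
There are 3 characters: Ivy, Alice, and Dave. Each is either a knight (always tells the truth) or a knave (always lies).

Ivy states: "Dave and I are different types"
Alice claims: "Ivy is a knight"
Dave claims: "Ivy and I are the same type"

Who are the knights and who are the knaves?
Ivy is a knight.
Alice is a knight.
Dave is a knave.

Verification:
- Ivy (knight) says "Dave and I are different types" - this is TRUE because Ivy is a knight and Dave is a knave.
- Alice (knight) says "Ivy is a knight" - this is TRUE because Ivy is a knight.
- Dave (knave) says "Ivy and I are the same type" - this is FALSE (a lie) because Dave is a knave and Ivy is a knight.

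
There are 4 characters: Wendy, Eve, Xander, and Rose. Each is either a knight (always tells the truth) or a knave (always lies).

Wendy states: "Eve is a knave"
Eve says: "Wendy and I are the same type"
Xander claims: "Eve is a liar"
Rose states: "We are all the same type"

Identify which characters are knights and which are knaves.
Wendy is a knight.
Eve is a knave.
Xander is a knight.
Rose is a knave.

Verification:
- Wendy (knight) says "Eve is a knave" - this is TRUE because Eve is a knave.
- Eve (knave) says "Wendy and I are the same type" - this is FALSE (a lie) because Eve is a knave and Wendy is a knight.
- Xander (knight) says "Eve is a liar" - this is TRUE because Eve is a knave.
- Rose (knave) says "We are all the same type" - this is FALSE (a lie) because Wendy and Xander are knights and Eve and Rose are knaves.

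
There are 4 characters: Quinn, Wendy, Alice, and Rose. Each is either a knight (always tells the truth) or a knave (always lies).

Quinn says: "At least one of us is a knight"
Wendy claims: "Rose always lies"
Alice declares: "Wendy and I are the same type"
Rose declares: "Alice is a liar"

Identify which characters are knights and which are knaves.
Quinn is a knight.
Wendy is a knight.
Alice is a knight.
Rose is a knave.

Verification:
- Quinn (knight) says "At least one of us is a knight" - this is TRUE because Quinn, Wendy, and Alice are knights.
- Wendy (knight) says "Rose always lies" - this is TRUE because Rose is a knave.
- Alice (knight) says "Wendy and I are the same type" - this is TRUE because Alice is a knight and Wendy is a knight.
- Rose (knave) says "Alice is a liar" - this is FALSE (a lie) because Alice is a knight.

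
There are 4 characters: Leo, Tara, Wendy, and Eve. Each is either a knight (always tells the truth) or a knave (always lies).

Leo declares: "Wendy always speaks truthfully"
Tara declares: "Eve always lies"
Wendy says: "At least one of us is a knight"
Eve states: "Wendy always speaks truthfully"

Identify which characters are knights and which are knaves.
Leo is a knight.
Tara is a knave.
Wendy is a knight.
Eve is a knight.

Verification:
- Leo (knight) says "Wendy always speaks truthfully" - this is TRUE because Wendy is a knight.
- Tara (knave) says "Eve always lies" - this is FALSE (a lie) because Eve is a knight.
- Wendy (knight) says "At least one of us is a knight" - this is TRUE because Leo, Wendy, and Eve are knights.
- Eve (knight) says "Wendy always speaks truthfully" - this is TRUE because Wendy is a knight.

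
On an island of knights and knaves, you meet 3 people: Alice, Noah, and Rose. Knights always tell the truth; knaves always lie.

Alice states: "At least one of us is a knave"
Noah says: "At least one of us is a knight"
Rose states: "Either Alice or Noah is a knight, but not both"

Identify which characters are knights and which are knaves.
Alice is a knight.
Noah is a knight.
Rose is a knave.

Verification:
- Alice (knight) says "At least one of us is a knave" - this is TRUE because Rose is a knave.
- Noah (knight) says "At least one of us is a knight" - this is TRUE because Alice and Noah are knights.
- Rose (knave) says "Either Alice or Noah is a knight, but not both" - this is FALSE (a lie) because Alice is a knight and Noah is a knight.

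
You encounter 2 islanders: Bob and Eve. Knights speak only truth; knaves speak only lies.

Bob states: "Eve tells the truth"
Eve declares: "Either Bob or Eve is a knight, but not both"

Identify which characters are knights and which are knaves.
Bob is a knave.
Eve is a knave.

Verification:
- Bob (knave) says "Eve tells the truth" - this is FALSE (a lie) because Eve is a knave.
- Eve (knave) says "Either Bob or Eve is a knight, but not both" - this is FALSE (a lie) because Bob is a knave and Eve is a knave.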